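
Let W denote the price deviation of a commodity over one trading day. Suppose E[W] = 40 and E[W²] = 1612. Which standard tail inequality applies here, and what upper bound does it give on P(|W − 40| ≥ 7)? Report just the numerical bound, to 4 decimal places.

0.2449

The first two moments determine the variance, so Chebyshev's inequality is the sharpest standard bound available.
Var(W) = E[W²] − (E[W])² = 1612 − 1600 = 12.
Chebyshev's inequality: P(|W − μ| ≥ t) ≤ Var(W)/t² = 12/49 = 0.2449.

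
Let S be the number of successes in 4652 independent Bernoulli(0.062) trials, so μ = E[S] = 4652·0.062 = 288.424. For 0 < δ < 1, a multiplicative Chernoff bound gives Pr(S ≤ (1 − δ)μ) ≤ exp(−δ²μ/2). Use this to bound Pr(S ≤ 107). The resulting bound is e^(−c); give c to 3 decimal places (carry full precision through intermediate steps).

Write 107 = (1 − δ)μ, so δ = 1 − 107/288.424 = 0.6290184…
Then the exponent is δ²μ/2 = (μ − 107)²/(2μ) = 57.059516.

57.060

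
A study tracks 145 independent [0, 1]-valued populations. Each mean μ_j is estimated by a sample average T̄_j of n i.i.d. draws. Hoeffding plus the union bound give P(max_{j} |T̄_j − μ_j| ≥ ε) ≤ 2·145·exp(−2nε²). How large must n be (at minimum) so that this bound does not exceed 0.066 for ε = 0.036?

Need 2·145·exp(−2nε²) ≤ 0.066, i.e. exp(−2nε²) ≤ 0.066/290.
So 2nε² ≥ ln(290/0.066) = 8.387981.
Hence n ≥ 8.387981/(2·0.036²) = 3236.104.
The smallest integer n is 3237.

3237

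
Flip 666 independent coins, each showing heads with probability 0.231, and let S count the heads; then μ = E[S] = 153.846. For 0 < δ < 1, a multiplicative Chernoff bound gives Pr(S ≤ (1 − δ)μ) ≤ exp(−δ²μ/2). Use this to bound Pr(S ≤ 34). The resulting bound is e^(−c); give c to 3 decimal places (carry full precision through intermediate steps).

Write 34 = (1 − δ)μ, so δ = 1 − 34/153.846 = 0.7789998…
Then the exponent is δ²μ/2 = (μ − 34)²/(2μ) = 46.680004.

46.680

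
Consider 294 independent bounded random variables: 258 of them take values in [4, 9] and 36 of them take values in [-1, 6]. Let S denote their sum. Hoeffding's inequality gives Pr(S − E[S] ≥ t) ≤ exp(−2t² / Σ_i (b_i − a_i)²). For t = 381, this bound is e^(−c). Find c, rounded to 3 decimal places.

Σ(b_i − a_i)² = 258·5² + 36·7² = 8214.
c = 2t² / 8214 = 2·381² / 8214 = 35.3448.

35.345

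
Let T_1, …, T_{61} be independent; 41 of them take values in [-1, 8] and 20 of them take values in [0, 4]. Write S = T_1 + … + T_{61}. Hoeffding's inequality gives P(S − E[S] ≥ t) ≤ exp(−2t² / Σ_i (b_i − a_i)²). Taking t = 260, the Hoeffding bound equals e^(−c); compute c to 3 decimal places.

37.133

Σ(b_i − a_i)² = 41·9² + 20·4² = 3641.
c = 2t² / 3641 = 2·260² / 3641 = 37.1327.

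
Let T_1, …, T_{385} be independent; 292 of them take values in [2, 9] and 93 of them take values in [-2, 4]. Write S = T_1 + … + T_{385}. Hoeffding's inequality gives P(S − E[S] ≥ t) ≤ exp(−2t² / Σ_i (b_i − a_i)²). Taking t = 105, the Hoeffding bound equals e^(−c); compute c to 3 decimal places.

Σ(b_i − a_i)² = 292·7² + 93·6² = 17656.
c = 2t² / 17656 = 2·105² / 17656 = 1.2489.

1.249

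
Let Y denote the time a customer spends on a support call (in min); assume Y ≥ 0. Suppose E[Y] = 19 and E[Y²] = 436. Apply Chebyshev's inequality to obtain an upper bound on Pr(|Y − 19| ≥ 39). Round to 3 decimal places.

0.049

Var(Y) = E[Y²] − (E[Y])² = 436 − 361 = 75.
Chebyshev's inequality: Pr(|Y − μ| ≥ t) ≤ Var(Y)/t² = 75/1521 = 0.0493.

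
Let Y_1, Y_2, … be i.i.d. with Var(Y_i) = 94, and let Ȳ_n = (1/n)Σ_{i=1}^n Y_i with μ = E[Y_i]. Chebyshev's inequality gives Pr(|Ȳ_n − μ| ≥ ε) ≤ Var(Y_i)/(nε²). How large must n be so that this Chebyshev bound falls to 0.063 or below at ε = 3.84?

Require 94/(n·3.84²) ≤ 0.063, i.e. n ≥ 94/(0.063·3.84²) = 101.187.
The smallest integer n is 102.

102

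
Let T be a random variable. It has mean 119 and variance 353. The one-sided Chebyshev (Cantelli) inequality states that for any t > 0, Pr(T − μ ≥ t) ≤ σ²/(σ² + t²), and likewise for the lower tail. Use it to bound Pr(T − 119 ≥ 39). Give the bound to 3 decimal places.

0.188

Here σ² = 353 and t = 39, so σ² + t² = 1874.
Cantelli's bound: 353/1874 = 0.1884.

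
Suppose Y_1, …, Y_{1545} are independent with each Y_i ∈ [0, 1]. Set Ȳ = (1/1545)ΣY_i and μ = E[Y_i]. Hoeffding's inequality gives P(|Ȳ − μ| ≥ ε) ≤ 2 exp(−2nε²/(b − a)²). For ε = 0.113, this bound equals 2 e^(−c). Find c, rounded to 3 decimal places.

39.456

c = 2nε²/(b − a)² = 2·1545·0.113² / 1² = 39.4562.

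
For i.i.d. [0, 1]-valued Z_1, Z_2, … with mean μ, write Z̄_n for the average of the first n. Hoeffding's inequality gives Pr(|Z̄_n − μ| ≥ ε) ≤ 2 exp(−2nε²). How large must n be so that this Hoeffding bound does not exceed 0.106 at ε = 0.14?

Require 2·exp(−2nε²) ≤ 0.106, i.e. 2nε² ≥ ln(2/0.106) = 2.937463.
So n ≥ 2.937463 / (2·0.14²) = 74.935.
The smallest integer n is 75.

75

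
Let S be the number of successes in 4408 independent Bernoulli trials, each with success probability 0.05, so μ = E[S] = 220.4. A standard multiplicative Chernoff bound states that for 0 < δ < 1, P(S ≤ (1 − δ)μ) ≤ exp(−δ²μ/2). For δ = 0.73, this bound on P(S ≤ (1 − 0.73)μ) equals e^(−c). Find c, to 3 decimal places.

c = δ²μ/2 = 0.73²·220.4/2 = 58.7256.

58.726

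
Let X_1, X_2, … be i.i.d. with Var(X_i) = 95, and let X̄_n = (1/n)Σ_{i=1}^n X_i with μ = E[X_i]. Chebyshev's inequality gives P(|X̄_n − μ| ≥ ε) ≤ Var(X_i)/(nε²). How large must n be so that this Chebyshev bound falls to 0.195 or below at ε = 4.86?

Require 95/(n·4.86²) ≤ 0.195, i.e. n ≥ 95/(0.195·4.86²) = 20.626.
The smallest integer n is 21.

21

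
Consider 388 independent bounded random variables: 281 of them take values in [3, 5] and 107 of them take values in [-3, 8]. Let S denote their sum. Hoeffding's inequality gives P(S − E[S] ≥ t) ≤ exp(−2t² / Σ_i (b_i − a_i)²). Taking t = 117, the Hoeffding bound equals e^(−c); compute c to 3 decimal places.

Σ(b_i − a_i)² = 281·2² + 107·11² = 14071.
c = 2t² / 14071 = 2·117² / 14071 = 1.9457.

1.946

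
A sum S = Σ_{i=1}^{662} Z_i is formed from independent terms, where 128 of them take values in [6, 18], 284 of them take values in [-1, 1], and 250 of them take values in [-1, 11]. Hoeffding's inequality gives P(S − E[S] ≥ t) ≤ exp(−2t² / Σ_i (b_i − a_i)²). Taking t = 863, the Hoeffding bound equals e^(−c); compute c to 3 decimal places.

26.806

Σ(b_i − a_i)² = 128·12² + 284·2² + 250·12² = 55568.
c = 2t² / 55568 = 2·863² / 55568 = 26.8057.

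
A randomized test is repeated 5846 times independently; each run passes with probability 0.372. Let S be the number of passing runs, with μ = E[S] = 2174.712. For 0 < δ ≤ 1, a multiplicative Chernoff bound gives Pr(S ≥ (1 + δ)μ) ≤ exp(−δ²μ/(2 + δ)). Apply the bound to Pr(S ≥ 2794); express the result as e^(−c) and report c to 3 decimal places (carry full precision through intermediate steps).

Write 2794 = (1 + δ)μ, so δ = 2794/2174.712 − 1 = 0.2847678…
Then the exponent is δ²μ/(2 + δ) = (2794 − μ)² / (μ·(2 + δ)) = 77.186528.

77.187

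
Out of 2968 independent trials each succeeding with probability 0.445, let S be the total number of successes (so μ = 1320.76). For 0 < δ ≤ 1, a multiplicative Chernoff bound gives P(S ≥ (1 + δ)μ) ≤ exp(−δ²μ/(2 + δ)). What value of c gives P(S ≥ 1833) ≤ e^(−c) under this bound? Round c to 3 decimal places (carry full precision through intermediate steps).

Write 1833 = (1 + δ)μ, so δ = 1833/1320.76 − 1 = 0.3878373…
Then the exponent is δ²μ/(2 + δ) = (1833 − μ)² / (μ·(2 + δ)) = 83.199044.

83.199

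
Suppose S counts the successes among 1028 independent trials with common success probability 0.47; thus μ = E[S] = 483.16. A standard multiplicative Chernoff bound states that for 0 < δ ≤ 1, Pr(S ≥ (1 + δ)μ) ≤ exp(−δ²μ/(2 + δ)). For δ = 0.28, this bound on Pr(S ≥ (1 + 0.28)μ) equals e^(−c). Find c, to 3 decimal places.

c = δ²μ/(2 + δ) = 0.28²·483.16/(2 + 0.28) = 16.6139.

16.614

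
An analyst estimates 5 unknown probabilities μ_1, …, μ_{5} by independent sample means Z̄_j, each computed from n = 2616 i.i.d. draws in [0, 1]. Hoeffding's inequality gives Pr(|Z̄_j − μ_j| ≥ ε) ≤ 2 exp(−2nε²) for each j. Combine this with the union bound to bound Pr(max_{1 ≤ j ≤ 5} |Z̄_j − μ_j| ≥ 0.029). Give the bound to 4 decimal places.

0.1228

Per-experiment Hoeffding bound: 2·exp(−2·2616·0.029²) = 2·exp(−4.40011) = 0.024552.
Union bound over 5 events: 5·0.024552 = 0.12276.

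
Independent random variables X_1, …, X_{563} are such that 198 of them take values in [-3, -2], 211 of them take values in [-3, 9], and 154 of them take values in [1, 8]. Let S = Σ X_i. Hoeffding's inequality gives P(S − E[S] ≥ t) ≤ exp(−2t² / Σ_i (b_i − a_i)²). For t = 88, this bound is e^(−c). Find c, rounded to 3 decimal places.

0.406

Σ(b_i − a_i)² = 198·1² + 211·12² + 154·7² = 38128.
c = 2t² / 38128 = 2·88² / 38128 = 0.4062.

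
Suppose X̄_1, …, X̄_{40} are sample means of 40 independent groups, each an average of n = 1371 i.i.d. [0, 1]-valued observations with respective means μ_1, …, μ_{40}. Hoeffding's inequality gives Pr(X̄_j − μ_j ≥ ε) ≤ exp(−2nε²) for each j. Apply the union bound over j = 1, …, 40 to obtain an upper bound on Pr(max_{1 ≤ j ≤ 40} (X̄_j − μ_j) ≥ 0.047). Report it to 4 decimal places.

Per-experiment Hoeffding bound: exp(−2·1371·0.047²) = exp(−6.05708) = 0.0023412.
Union bound over 40 events: 40·0.0023412 = 0.09365.

0.0936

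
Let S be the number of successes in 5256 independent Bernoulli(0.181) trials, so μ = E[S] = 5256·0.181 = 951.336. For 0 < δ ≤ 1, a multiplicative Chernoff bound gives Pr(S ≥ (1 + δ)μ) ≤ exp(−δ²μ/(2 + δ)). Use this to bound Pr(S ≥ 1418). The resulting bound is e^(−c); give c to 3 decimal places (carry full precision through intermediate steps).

Write 1418 = (1 + δ)μ, so δ = 1418/951.336 − 1 = 0.4905354…
Then the exponent is δ²μ/(2 + δ) = (1418 − μ)² / (μ·(2 + δ)) = 91.914059.

91.914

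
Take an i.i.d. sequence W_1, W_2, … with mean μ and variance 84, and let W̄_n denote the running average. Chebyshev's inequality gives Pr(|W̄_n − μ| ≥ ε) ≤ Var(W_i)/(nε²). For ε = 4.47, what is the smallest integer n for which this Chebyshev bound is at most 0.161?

Require 84/(n·4.47²) ≤ 0.161, i.e. n ≥ 84/(0.161·4.47²) = 26.112.
The smallest integer n is 27.

27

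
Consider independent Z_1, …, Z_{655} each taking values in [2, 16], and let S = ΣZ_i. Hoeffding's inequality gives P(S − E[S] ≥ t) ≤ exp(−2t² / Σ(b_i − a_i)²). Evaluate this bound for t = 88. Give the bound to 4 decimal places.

Σ(b_i − a_i)² = 655·(14)² = 128380.
Exponent = 2·88²/128380 = 0.1206.
Bound = exp(−0.1206) = 0.88635.

0.8864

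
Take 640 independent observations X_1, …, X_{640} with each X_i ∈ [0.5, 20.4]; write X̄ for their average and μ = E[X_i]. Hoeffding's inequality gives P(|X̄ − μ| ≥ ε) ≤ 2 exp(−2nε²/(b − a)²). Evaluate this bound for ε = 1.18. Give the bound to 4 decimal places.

0.0222

Exponent: 2nε²/(b − a)² = 2·640·1.18² / 19.9² = 4.50057.
Bound = 2·exp(−4.50057) = 0.02221.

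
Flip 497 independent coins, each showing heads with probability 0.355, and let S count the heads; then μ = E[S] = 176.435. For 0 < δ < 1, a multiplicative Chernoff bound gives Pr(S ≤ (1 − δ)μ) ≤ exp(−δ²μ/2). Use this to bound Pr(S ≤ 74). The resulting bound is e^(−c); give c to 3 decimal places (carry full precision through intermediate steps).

Write 74 = (1 − δ)μ, so δ = 1 − 74/176.435 = 0.5805821…
Then the exponent is δ²μ/2 = (μ − 74)²/(2μ) = 29.735963.

29.736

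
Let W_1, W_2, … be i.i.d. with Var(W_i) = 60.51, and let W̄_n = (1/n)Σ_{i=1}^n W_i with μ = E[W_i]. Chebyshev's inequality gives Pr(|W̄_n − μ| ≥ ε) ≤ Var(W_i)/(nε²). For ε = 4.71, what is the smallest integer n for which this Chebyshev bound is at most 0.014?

195

Require 60.51/(n·4.71²) ≤ 0.014, i.e. n ≥ 60.51/(0.014·4.71²) = 194.831.
The smallest integer n is 195.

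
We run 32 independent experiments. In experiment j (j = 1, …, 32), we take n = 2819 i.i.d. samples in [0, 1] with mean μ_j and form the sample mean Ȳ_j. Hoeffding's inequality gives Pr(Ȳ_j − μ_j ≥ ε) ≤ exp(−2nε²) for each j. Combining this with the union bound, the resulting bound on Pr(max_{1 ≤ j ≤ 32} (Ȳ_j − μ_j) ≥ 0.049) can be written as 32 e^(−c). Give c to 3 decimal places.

Union bound over the 32 events: Pr(max_{1 ≤ j ≤ 32} (Ȳ_j − μ_j) ≥ 0.049) ≤ 32·exp(−2nε²) = 32 exp(−2·2819·0.049²).
So c = 2·2819·0.049² = 13.5368.

13.537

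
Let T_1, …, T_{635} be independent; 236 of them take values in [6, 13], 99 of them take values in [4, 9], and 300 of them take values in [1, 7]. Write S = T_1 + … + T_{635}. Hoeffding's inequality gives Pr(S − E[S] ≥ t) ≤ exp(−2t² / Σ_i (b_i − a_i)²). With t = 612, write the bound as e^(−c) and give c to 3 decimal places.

Σ(b_i − a_i)² = 236·7² + 99·5² + 300·6² = 24839.
c = 2t² / 24839 = 2·612² / 24839 = 30.1577.

30.158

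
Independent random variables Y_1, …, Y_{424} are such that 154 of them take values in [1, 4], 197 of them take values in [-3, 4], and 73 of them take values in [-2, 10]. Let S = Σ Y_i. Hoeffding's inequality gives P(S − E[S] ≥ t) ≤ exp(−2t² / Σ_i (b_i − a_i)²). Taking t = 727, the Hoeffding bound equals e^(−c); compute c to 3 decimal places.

Σ(b_i − a_i)² = 154·3² + 197·7² + 73·12² = 21551.
c = 2t² / 21551 = 2·727² / 21551 = 49.0491.

49.049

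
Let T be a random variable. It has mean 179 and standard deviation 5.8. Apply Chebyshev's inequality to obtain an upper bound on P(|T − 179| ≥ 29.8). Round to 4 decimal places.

0.0379

Chebyshev: P(|T − μ| ≥ t) ≤ Var(T)/t².
Var(T) = σ² = 5.8² = 33.64.
Bound = 33.64 / 888.04 = 0.0379.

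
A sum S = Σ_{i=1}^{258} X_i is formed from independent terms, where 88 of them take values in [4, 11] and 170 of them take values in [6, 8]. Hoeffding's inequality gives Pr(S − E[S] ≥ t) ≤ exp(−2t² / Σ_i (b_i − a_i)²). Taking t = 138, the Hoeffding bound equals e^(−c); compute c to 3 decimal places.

Σ(b_i − a_i)² = 88·7² + 170·2² = 4992.
c = 2t² / 4992 = 2·138² / 4992 = 7.6298.

7.630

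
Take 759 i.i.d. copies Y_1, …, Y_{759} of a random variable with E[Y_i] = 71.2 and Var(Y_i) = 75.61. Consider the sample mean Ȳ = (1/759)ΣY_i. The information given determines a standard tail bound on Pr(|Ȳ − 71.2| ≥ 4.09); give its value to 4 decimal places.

With mean and variance of each term known, Chebyshev's inequality bounds the deviation of the sum (or sample mean).
Var(Ȳ) = Var(Y_i)/n = 75.61/759 = 0.099618.
Chebyshev: Pr(|Ȳ − 71.2| ≥ 4.09) ≤ Var(Ȳ)/(4.09)² = 75.61/(759·4.09²) = 0.0060.

0.0060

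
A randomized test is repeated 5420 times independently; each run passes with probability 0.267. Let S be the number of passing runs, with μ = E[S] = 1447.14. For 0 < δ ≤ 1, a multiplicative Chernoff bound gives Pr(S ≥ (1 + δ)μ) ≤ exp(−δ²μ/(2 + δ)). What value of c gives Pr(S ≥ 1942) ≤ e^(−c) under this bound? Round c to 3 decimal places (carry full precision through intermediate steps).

72.256

Write 1942 = (1 + δ)μ, so δ = 1942/1447.14 − 1 = 0.3419572…
Then the exponent is δ²μ/(2 + δ) = (1942 − μ)² / (μ·(2 + δ)) = 72.256212.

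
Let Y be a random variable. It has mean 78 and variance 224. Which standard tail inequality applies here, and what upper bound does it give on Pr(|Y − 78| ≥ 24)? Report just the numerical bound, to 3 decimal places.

Mean and variance are known, so Chebyshev's inequality applies.
Chebyshev: Pr(|Y − μ| ≥ t) ≤ Var(Y)/t².
Bound = 224 / 576 = 0.3889.

0.389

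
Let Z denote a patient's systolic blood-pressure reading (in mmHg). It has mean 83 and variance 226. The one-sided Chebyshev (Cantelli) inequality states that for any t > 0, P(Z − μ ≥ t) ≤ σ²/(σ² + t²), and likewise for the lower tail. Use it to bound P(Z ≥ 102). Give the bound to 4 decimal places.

Here σ² = 226 and t = 19, so σ² + t² = 587.
Cantelli's bound: 226/587 = 0.3850.

0.3850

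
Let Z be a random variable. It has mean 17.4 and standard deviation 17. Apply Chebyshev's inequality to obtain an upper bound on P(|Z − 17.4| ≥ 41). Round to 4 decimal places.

0.1719

Chebyshev: P(|Z − μ| ≥ t) ≤ Var(Z)/t².
Var(Z) = σ² = 17² = 289.
Bound = 289 / 1681 = 0.1719.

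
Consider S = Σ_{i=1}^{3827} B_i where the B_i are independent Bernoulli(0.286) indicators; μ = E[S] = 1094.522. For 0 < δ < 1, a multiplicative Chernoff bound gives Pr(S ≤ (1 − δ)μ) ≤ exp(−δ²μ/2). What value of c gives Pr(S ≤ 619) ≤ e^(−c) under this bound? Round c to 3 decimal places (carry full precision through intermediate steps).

Write 619 = (1 − δ)μ, so δ = 1 − 619/1094.522 = 0.4344563…
Then the exponent is δ²μ/2 = (μ − 619)²/(2μ) = 103.296769.

103.297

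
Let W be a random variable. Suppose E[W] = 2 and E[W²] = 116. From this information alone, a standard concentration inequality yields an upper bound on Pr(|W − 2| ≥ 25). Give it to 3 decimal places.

0.179

The first two moments determine the variance, so Chebyshev's inequality is the sharpest standard bound available.
Var(W) = E[W²] − (E[W])² = 116 − 4 = 112.
Chebyshev's inequality: Pr(|W − μ| ≥ t) ≤ Var(W)/t² = 112/625 = 0.1792.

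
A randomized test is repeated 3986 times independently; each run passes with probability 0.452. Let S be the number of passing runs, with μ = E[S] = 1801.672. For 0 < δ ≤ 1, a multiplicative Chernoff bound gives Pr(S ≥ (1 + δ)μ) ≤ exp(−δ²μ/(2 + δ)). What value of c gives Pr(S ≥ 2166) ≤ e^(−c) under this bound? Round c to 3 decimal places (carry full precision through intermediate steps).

33.454

Write 2166 = (1 + δ)μ, so δ = 2166/1801.672 − 1 = 0.2022166…
Then the exponent is δ²μ/(2 + δ) = (2166 − μ)² / (μ·(2 + δ)) = 33.454099.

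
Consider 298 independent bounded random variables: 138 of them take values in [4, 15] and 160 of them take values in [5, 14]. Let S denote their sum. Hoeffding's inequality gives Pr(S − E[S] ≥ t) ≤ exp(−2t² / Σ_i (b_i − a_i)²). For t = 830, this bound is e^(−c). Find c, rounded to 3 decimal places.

Σ(b_i − a_i)² = 138·11² + 160·9² = 29658.
c = 2t² / 29658 = 2·830² / 29658 = 46.4563.

46.456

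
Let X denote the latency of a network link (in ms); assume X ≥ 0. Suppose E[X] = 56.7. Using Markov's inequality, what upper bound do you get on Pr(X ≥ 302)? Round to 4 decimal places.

0.1877

Markov's inequality: for a non-negative random variable, Pr(X ≥ a) ≤ E[X]/a.
Here E[X] = 56.7 and a = 302, so the bound is 56.7/302 = 0.1877.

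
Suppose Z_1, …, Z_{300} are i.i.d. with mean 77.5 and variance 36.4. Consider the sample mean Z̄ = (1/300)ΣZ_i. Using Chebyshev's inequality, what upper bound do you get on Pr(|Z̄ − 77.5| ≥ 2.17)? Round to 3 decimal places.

Var(Z̄) = Var(Z_i)/n = 36.4/300 = 0.12133.
Chebyshev: Pr(|Z̄ − 77.5| ≥ 2.17) ≤ Var(Z̄)/(2.17)² = 36.4/(300·2.17²) = 0.0258.

0.026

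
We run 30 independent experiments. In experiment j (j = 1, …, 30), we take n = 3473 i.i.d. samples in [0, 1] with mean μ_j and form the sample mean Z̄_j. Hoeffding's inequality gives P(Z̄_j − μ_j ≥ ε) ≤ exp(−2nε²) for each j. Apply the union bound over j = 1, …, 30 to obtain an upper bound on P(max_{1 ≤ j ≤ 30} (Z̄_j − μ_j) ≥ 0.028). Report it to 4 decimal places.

0.1294

Per-experiment Hoeffding bound: exp(−2·3473·0.028²) = exp(−5.44566) = 0.004315.
Union bound over 30 events: 30·0.004315 = 0.12945.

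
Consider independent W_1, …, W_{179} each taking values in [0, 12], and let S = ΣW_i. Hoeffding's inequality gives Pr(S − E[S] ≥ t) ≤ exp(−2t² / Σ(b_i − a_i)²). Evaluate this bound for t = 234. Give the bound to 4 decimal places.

0.0143

Σ(b_i − a_i)² = 179·(12)² = 25776.
Exponent = 2·234²/25776 = 4.2486.
Bound = exp(−4.2486) = 0.01428.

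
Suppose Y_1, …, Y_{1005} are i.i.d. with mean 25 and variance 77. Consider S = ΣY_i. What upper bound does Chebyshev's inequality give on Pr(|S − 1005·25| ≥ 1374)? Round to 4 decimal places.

0.0410

Var(S) = n·Var(Y_i) = 1005·77 = 77385.
Chebyshev: Pr(|S − 1005·25| ≥ 1374) ≤ Var(S)/1374² = 77385/1887876 = 0.0410.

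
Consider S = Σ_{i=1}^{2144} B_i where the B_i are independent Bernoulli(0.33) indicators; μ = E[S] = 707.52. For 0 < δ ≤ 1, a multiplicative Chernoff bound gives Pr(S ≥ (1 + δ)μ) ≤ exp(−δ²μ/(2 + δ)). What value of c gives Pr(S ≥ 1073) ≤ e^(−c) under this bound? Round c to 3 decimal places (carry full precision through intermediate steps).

75.021

Write 1073 = (1 + δ)μ, so δ = 1073/707.52 − 1 = 0.5165649…
Then the exponent is δ²μ/(2 + δ) = (1073 − μ)² / (μ·(2 + δ)) = 75.020573.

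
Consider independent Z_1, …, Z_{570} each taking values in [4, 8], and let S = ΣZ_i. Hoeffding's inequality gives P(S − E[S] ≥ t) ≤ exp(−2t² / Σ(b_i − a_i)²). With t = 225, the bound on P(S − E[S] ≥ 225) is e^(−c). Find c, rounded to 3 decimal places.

11.102

Σ(b_i − a_i)² = 570·(4)² = 9120.
c = 2t²/9120 = 2·225²/9120 = 11.1020.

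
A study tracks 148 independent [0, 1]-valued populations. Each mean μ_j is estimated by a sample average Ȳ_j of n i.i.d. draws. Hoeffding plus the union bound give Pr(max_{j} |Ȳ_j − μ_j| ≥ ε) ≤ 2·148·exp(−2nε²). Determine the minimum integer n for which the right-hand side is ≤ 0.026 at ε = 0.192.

127

Need 2·148·exp(−2nε²) ≤ 0.026, i.e. exp(−2nε²) ≤ 0.026/296.
So 2nε² ≥ ln(296/0.026) = 9.340018.
Hence n ≥ 9.340018/(2·0.192²) = 126.682.
The smallest integer n is 127.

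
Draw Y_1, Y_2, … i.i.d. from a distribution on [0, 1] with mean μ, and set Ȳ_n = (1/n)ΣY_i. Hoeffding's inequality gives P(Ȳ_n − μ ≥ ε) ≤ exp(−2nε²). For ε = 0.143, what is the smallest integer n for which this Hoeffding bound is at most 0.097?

Require exp(−2nε²) ≤ 0.097, i.e. 2nε² ≥ ln(1/0.097) = 2.333044.
So n ≥ 2.333044 / (2·0.143²) = 57.045.
The smallest integer n is 58.

58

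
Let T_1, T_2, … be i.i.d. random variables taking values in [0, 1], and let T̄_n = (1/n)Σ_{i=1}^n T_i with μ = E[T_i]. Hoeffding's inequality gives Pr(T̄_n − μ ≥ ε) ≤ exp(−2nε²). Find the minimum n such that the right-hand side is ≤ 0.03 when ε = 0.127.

Require exp(−2nε²) ≤ 0.03, i.e. 2nε² ≥ ln(1/0.03) = 3.506558.
So n ≥ 3.506558 / (2·0.127²) = 108.704.
The smallest integer n is 109.

109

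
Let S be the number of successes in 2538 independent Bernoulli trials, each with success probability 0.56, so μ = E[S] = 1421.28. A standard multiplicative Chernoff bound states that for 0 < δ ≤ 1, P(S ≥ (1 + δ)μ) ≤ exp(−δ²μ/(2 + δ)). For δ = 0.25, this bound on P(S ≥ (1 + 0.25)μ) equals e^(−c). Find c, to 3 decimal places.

39.480

c = δ²μ/(2 + δ) = 0.25²·1421.28/(2 + 0.25) = 39.4800.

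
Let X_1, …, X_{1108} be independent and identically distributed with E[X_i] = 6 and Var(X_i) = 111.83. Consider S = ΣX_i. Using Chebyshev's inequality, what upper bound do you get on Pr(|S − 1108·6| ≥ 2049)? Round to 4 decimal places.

0.0295

Var(S) = n·Var(X_i) = 1108·111.83 = 123907.64.
Chebyshev: Pr(|S − 1108·6| ≥ 2049) ≤ Var(S)/2049² = 123907.64/4198401 = 0.0295.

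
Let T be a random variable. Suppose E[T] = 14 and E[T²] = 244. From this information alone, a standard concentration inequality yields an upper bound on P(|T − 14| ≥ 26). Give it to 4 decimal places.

0.0710

The first two moments determine the variance, so Chebyshev's inequality is the sharpest standard bound available.
Var(T) = E[T²] − (E[T])² = 244 − 196 = 48.
Chebyshev's inequality: P(|T − μ| ≥ t) ≤ Var(T)/t² = 48/676 = 0.0710.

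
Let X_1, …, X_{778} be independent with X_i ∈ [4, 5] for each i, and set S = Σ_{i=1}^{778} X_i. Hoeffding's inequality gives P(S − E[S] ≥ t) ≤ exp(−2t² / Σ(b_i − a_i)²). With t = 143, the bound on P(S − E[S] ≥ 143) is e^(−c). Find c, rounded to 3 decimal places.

Σ(b_i − a_i)² = 778·(1)² = 778.
c = 2t²/778 = 2·143²/778 = 52.5681.

52.568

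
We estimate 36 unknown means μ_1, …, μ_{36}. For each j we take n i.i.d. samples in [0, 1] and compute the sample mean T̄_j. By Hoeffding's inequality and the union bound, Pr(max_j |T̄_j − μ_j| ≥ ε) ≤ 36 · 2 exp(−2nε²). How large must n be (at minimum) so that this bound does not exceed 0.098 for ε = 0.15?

Need 2·36·exp(−2nε²) ≤ 0.098, i.e. exp(−2nε²) ≤ 0.098/72.
So 2nε² ≥ ln(72/0.098) = 6.599454.
Hence n ≥ 6.599454/(2·0.15²) = 146.655.
The smallest integer n is 147.

147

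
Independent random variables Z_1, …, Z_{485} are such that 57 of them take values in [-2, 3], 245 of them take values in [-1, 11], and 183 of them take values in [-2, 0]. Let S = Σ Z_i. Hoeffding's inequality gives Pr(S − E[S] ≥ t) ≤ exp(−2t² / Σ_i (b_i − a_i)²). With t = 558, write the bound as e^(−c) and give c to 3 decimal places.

Σ(b_i − a_i)² = 57·5² + 245·12² + 183·2² = 37437.
c = 2t² / 37437 = 2·558² / 37437 = 16.6340.

16.634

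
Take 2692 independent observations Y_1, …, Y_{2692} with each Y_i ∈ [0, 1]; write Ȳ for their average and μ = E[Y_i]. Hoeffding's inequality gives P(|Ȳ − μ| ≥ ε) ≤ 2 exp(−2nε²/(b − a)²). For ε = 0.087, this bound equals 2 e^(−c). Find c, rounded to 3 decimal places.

c = 2nε²/(b − a)² = 2·2692·0.087² / 1² = 40.7515.

40.751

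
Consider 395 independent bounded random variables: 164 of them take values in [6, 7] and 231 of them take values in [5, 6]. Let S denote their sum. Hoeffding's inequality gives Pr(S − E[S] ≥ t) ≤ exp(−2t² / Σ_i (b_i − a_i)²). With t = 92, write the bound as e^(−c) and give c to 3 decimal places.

42.856

Σ(b_i − a_i)² = 164·1² + 231·1² = 395.
c = 2t² / 395 = 2·92² / 395 = 42.8557.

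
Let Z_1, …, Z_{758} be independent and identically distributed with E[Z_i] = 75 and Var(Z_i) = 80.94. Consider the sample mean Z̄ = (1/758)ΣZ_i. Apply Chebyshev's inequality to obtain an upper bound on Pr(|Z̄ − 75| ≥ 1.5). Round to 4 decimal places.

0.0475

Var(Z̄) = Var(Z_i)/n = 80.94/758 = 0.10678.
Chebyshev: Pr(|Z̄ − 75| ≥ 1.5) ≤ Var(Z̄)/(1.5)² = 80.94/(758·1.5²) = 0.0475.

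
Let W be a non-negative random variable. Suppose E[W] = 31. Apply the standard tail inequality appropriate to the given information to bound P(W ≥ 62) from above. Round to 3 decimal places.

Only the mean of a non-negative variable is known, so Markov's inequality is the applicable tail bound.
Markov's inequality: for a non-negative random variable, P(W ≥ a) ≤ E[W]/a.
Here E[W] = 31 and a = 62, so the bound is 31/62 = 0.5000.

0.500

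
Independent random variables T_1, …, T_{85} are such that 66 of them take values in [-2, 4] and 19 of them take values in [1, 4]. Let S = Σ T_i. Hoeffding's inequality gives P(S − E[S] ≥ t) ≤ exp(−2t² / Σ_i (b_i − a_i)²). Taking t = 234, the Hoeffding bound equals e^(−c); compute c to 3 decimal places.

Σ(b_i − a_i)² = 66·6² + 19·3² = 2547.
c = 2t² / 2547 = 2·234² / 2547 = 42.9965.

42.996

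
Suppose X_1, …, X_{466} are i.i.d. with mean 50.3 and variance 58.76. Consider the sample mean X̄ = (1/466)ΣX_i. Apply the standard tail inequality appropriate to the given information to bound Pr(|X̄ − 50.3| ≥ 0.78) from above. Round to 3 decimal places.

With mean and variance of each term known, Chebyshev's inequality bounds the deviation of the sum (or sample mean).
Var(X̄) = Var(X_i)/n = 58.76/466 = 0.12609.
Chebyshev: Pr(|X̄ − 50.3| ≥ 0.78) ≤ Var(X̄)/(0.78)² = 58.76/(466·0.78²) = 0.2073.

0.207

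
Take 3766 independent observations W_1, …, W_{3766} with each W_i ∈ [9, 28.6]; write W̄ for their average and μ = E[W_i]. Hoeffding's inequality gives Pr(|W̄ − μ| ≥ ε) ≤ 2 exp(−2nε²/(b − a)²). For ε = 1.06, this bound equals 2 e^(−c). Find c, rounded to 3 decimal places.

c = 2nε²/(b − a)² = 2·3766·1.06² / 19.6² = 22.0298.

22.030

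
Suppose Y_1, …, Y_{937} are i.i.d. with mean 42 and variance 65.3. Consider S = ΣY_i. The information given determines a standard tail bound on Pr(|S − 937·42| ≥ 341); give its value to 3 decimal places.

With mean and variance of each term known, Chebyshev's inequality bounds the deviation of the sum (or sample mean).
Var(S) = n·Var(Y_i) = 937·65.3 = 61186.1.
Chebyshev: Pr(|S − 937·42| ≥ 341) ≤ Var(S)/341² = 61186.1/116281 = 0.5262.

0.526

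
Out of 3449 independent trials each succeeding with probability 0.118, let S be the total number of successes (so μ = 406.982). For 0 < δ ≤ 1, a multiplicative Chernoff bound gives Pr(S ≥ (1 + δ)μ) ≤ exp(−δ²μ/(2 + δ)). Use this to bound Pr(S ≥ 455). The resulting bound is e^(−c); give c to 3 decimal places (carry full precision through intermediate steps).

2.675

Write 455 = (1 + δ)μ, so δ = 455/406.982 − 1 = 0.1179856…
Then the exponent is δ²μ/(2 + δ) = (455 − μ)² / (μ·(2 + δ)) = 2.674915.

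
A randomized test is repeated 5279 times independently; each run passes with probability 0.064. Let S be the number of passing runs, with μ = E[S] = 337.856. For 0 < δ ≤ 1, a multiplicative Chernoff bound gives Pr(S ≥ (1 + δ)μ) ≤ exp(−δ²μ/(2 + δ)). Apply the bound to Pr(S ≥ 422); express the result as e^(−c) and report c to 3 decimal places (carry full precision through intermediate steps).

9.318

Write 422 = (1 + δ)μ, so δ = 422/337.856 − 1 = 0.2490529…
Then the exponent is δ²μ/(2 + δ) = (422 − μ)² / (μ·(2 + δ)) = 9.317835.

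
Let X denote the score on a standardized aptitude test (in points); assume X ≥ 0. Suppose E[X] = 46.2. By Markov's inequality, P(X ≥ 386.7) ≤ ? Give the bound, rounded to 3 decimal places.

Markov's inequality: for a non-negative random variable, P(X ≥ a) ≤ E[X]/a.
Here E[X] = 46.2 and a = 386.7, so the bound is 46.2/386.7 = 0.1195.

0.119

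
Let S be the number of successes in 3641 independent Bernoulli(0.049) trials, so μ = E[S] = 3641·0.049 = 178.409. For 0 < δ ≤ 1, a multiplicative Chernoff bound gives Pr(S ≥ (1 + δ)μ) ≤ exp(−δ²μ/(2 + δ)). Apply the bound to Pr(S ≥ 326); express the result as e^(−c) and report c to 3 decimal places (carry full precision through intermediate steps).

43.185

Write 326 = (1 + δ)μ, so δ = 326/178.409 − 1 = 0.8272621…
Then the exponent is δ²μ/(2 + δ) = (326 − μ)² / (μ·(2 + δ)) = 43.185398.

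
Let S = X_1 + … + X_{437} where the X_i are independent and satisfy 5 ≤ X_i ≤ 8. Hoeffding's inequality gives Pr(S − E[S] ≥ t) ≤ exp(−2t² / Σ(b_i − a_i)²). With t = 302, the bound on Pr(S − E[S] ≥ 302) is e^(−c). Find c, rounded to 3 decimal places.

46.379

Σ(b_i − a_i)² = 437·(3)² = 3933.
c = 2t²/3933 = 2·302²/3933 = 46.3788.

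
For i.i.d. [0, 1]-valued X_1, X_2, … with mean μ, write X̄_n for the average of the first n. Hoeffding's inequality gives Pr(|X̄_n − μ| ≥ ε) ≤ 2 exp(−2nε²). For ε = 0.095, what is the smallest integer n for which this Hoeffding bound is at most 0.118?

157

Require 2·exp(−2nε²) ≤ 0.118, i.e. 2nε² ≥ ln(2/0.118) = 2.830218.
So n ≥ 2.830218 / (2·0.095²) = 156.799.
The smallest integer n is 157.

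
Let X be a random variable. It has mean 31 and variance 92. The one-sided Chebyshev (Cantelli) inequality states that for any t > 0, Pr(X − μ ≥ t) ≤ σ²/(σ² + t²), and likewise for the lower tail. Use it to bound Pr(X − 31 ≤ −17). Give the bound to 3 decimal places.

0.241

Here σ² = 92 and t = 17, so σ² + t² = 381.
Cantelli's bound: 92/381 = 0.2415.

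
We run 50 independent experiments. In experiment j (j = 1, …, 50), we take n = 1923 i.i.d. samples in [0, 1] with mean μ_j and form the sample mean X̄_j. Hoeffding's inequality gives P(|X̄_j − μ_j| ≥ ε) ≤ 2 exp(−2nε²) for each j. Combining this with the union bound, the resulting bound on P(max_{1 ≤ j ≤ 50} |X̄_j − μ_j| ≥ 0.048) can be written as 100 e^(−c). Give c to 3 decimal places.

Union bound over the 50 events: P(max_{1 ≤ j ≤ 50} |X̄_j − μ_j| ≥ 0.048) ≤ 50·2·exp(−2nε²) = 100 exp(−2·1923·0.048²).
So c = 2·1923·0.048² = 8.8612.

8.861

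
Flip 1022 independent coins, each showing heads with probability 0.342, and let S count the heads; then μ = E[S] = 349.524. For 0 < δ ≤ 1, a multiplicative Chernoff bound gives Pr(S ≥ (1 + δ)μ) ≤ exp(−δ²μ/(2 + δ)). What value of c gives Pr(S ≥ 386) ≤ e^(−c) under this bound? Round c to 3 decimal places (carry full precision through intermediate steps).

1.809

Write 386 = (1 + δ)μ, so δ = 386/349.524 − 1 = 0.1043591…
Then the exponent is δ²μ/(2 + δ) = (386 − μ)² / (μ·(2 + δ)) = 1.808913.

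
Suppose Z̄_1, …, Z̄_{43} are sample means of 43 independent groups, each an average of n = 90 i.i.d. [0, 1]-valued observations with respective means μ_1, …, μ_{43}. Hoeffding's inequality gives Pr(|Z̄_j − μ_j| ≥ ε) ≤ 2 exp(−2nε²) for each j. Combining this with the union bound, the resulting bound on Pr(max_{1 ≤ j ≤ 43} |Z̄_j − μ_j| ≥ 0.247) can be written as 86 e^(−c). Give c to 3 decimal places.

10.982

Union bound over the 43 events: Pr(max_{1 ≤ j ≤ 43} |Z̄_j − μ_j| ≥ 0.247) ≤ 43·2·exp(−2nε²) = 86 exp(−2·90·0.247²).
So c = 2·90·0.247² = 10.9816.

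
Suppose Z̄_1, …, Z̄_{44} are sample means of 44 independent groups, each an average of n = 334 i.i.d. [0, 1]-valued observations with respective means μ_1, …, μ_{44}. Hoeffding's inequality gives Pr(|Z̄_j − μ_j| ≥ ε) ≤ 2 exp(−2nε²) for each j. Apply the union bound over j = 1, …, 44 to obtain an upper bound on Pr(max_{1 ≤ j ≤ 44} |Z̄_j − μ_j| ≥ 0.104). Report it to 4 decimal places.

Per-experiment Hoeffding bound: 2·exp(−2·334·0.104²) = 2·exp(−7.22509) = 0.0014562.
Union bound over 44 events: 44·0.0014562 = 0.06407.

0.0641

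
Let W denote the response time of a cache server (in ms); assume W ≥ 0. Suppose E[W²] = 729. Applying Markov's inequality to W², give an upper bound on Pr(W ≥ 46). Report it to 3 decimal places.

0.345

Since W ≥ 0, the event {W ≥ 46} is the same as {W² ≥ 2116}.
Markov's inequality applied to W² gives Pr(W² ≥ 2116) ≤ E[W²]/2116 = 729/2116 = 0.3445.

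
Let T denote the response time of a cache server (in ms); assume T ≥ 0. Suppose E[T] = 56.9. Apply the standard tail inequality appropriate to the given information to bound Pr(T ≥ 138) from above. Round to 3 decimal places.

Only the mean of a non-negative variable is known, so Markov's inequality is the applicable tail bound.
Markov's inequality: for a non-negative random variable, Pr(T ≥ a) ≤ E[T]/a.
Here E[T] = 56.9 and a = 138, so the bound is 56.9/138 = 0.4123.

0.412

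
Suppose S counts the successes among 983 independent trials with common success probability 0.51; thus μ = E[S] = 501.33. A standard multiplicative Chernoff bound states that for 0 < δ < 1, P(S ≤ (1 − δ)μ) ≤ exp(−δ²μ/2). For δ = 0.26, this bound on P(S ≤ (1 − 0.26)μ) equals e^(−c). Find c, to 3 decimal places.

16.945

c = δ²μ/2 = 0.26²·501.33/2 = 16.9450.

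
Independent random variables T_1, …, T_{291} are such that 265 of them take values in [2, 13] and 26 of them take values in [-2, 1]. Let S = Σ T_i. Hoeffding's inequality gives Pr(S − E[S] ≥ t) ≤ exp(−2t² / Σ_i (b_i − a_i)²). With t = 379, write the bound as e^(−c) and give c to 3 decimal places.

8.894

Σ(b_i − a_i)² = 265·11² + 26·3² = 32299.
c = 2t² / 32299 = 2·379² / 32299 = 8.8945.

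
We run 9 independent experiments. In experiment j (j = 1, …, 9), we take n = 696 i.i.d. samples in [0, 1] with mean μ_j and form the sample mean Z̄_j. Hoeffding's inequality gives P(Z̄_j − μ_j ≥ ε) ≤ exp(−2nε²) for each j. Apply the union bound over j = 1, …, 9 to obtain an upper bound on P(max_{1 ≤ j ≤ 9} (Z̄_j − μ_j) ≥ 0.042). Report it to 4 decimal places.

0.7724

Per-experiment Hoeffding bound: exp(−2·696·0.042²) = exp(−2.45549) = 0.085821.
Union bound over 9 events: 9·0.085821 = 0.77239.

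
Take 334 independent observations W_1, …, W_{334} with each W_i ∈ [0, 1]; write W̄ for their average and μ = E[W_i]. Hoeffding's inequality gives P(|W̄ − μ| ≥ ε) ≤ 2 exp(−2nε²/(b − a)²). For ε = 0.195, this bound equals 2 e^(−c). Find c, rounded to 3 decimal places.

25.401

c = 2nε²/(b − a)² = 2·334·0.195² / 1² = 25.4007.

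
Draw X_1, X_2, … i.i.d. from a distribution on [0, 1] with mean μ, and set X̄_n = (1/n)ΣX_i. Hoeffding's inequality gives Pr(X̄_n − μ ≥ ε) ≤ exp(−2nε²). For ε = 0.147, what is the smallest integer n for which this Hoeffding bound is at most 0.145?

Require exp(−2nε²) ≤ 0.145, i.e. 2nε² ≥ ln(1/0.145) = 1.931022.
So n ≥ 1.931022 / (2·0.147²) = 44.681.
The smallest integer n is 45.

45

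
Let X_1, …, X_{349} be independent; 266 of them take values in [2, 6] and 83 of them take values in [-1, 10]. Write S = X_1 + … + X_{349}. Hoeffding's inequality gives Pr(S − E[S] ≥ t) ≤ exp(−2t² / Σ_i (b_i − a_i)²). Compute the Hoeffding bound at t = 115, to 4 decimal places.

Σ(b_i − a_i)² = 266·4² + 83·11² = 14299.
Exponent = 2·115² / 14299 = 1.84978.
Bound = exp(−1.84978) = 0.15727.

0.1573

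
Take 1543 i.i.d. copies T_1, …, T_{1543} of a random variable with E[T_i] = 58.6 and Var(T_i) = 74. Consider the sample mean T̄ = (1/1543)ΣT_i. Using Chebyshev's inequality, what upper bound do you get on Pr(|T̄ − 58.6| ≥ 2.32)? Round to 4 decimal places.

Var(T̄) = Var(T_i)/n = 74/1543 = 0.047959.
Chebyshev: Pr(|T̄ − 58.6| ≥ 2.32) ≤ Var(T̄)/(2.32)² = 74/(1543·2.32²) = 0.0089.

0.0089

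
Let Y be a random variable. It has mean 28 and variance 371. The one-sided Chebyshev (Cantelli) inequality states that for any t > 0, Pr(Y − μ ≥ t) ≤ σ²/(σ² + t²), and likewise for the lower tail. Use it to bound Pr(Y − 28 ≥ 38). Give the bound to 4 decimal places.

Here σ² = 371 and t = 38, so σ² + t² = 1815.
Cantelli's bound: 371/1815 = 0.2044.

0.2044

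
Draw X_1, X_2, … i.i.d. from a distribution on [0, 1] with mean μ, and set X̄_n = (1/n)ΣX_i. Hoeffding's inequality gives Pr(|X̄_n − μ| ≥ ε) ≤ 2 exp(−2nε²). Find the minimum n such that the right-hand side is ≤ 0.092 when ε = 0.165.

Require 2·exp(−2nε²) ≤ 0.092, i.e. 2nε² ≥ ln(2/0.092) = 3.079114.
So n ≥ 3.079114 / (2·0.165²) = 56.549.
The smallest integer n is 57.

57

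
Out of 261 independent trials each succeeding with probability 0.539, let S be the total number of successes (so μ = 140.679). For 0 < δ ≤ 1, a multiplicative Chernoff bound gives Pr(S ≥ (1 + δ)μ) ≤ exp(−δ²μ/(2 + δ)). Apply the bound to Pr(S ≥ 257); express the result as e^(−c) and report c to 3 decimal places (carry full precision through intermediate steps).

Write 257 = (1 + δ)μ, so δ = 257/140.679 − 1 = 0.826854…
Then the exponent is δ²μ/(2 + δ) = (257 − μ)² / (μ·(2 + δ)) = 34.023861.

34.024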